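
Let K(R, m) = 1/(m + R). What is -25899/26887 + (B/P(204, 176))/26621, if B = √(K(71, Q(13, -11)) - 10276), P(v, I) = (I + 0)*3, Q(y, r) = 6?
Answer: -25899/26887 + I*√60926327/1082303376 ≈ -0.96325 + 7.212e-6*I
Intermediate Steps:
K(R, m) = 1/(R + m)
P(v, I) = 3*I (P(v, I) = I*3 = 3*I)
B = I*√60926327/77 (B = √(1/(71 + 6) - 10276) = √(1/77 - 10276) = √(-791251/77) = I*√60926327/77 ≈ 101.37*I)
-25899/26887 + (B/P(204, 176))/26621 = -25899/26887 + ((I*√60926327/77)/((3*176)))/26621 = -25899*1/26887 + ((I*√60926327/77)/528)*(1/26621) = -25899/26887 + ((I*√60926327/77)*(1/528))*(1/26621) = -25899/26887 + (I*√60926327/40656)*(1/26621) = -25899/26887 + I*√60926327/1082303376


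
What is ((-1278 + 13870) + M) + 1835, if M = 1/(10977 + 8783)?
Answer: 285077521/19760 ≈ 14427.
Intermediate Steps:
M = 1/19760 ≈ 5.0607e-5
((-1278 + 13870) + M) + 1835 = ((-1278 + 13870) + 1/19760) + 1835 = (12592 + 1/19760) + 1835 = 248817921/19760 + 1835 = 285077521/19760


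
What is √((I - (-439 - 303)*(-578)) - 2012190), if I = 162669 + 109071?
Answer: I*√2169326 ≈ 1472.9*I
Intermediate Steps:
I = 271740
√((I - (-439 - 303)*(-578)) - 2012190) = √((271740 - (-439 - 303)*(-578)) - 2012190) = √((271740 - (-742)*(-578)) - 2012190) = √((271740 - 1*428876) - 2012190) = √((271740 - 428876) - 2012190) = √(-157136 - 2012190) = √(-2169326) = I*√2169326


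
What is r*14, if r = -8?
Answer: -112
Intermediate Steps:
r*14 = -8*14 = -112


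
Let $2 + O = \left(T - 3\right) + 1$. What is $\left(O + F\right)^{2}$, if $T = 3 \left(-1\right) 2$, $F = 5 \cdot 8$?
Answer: $900$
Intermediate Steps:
$F = 40$
$T = -6$ ($T = \left(-3\right) 2 = -6$)
$O = -10$ ($O = -2 + \left(\left(-6 - 3\right) + 1\right) = -2 + \left(-9 + 1\right) = -2 - 8 = -10$)
$\left(O + F\right)^{2} = \left(-10 + 40\right)^{2} = 30^{2} = 900$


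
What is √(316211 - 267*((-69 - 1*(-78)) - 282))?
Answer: √389102 ≈ 623.78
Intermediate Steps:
√(316211 - 267*((-69 - 1*(-78)) - 282)) = √(316211 - 267*((-69 + 78) - 282)) = √(316211 - 267*(9 - 282)) = √(316211 - 267*(-273)) = √(316211 + 72891) = √389102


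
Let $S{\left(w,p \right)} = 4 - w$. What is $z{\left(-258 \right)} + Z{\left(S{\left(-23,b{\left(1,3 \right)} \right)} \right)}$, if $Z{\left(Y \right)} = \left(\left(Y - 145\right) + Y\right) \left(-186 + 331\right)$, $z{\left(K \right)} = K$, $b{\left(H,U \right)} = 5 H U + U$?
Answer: $-13453$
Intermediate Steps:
$b{\left(H,U \right)} = U + 5 H U$ ($b{\left(H,U \right)} = 5 H U + U = U + 5 H U$)
$Z{\left(Y \right)} = -21025 + 290 Y$ ($Z{\left(Y \right)} = \left(\left(-145 + Y\right) + Y\right) 145 = \left(-145 + 2 Y\right) 145 = -21025 + 290 Y$)
$z{\left(-258 \right)} + Z{\left(S{\left(-23,b{\left(1,3 \right)} \right)} \right)} = -258 - \left(21025 - 290 \left(4 - -23\right)\right) = -258 - \left(21025 - 290 \left(4 + 23\right)\right) = -258 + \left(-21025 + 290 \cdot 27\right) = -258 + \left(-21025 + 7830\right) = -258 - 13195 = -13453$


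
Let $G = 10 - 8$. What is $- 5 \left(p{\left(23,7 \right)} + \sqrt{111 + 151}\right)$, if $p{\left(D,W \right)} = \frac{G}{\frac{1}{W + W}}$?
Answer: $-140 - 5 \sqrt{262} \approx -220.93$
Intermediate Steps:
$G = 2$ ($G = 10 - 8 = 2$)
$p{\left(D,W \right)} = 4 W$ ($p{\left(D,W \right)} = \frac{2}{\frac{1}{W + W}} = \frac{2}{\frac{1}{2 W}} = \frac{2}{\frac{1}{2} \frac{1}{W}} = 2 \cdot 2 W = 4 W$)
$- 5 \left(p{\left(23,7 \right)} + \sqrt{111 + 151}\right) = - 5 \left(4 \cdot 7 + \sqrt{111 + 151}\right) = - 5 \left(28 + \sqrt{262}\right) = -140 - 5 \sqrt{262}$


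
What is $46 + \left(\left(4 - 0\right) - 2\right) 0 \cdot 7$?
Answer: $46$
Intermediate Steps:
$46 + \left(\left(4 - 0\right) - 2\right) 0 \cdot 7 = 46 + \left(\left(4 + 0\right) - 2\right) 0 \cdot 7 = 46 + \left(4 - 2\right) 0 \cdot 7 = 46 + 2 \cdot 0 \cdot 7 = 46 + 0 \cdot 7 = 46 + 0 = 46$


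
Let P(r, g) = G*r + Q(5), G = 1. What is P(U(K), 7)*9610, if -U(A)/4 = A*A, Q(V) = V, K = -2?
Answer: -105710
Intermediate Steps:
U(A) = -4*A² (U(A) = -4*A*A = -4*A²)
P(r, g) = 5 + r (P(r, g) = 1*r + 5 = r + 5 = 5 + r)
P(U(K), 7)*9610 = (5 - 4*(-2)²)*9610 = (5 - 4*4)*9610 = (5 - 16)*9610 = -11*9610 = -105710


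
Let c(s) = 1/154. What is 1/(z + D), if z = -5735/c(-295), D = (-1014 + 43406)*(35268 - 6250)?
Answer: 1/1229247866 ≈ 8.1351e-10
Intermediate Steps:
c(s) = 1/154
D = 1230131056 (D = 42392*29018 = 1230131056)
z = -883190 (z = -5735/1/154 = -5735*154 = -883190)
1/(z + D) = 1/(-883190 + 1230131056) = 1/1229247866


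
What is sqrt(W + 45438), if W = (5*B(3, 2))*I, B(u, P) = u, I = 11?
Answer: 9*sqrt(563) ≈ 213.55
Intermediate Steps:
W = 165 (W = (5*3)*11 = 15*11 = 165)
sqrt(W + 45438) = sqrt(165 + 45438) = sqrt(45603) = 9*sqrt(563)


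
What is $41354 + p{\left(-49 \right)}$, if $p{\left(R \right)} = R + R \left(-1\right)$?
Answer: $41354$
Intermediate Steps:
$p{\left(R \right)} = 0$ ($p{\left(R \right)} = R - R = 0$)
$41354 + p{\left(-49 \right)} = 41354 + 0 = 41354$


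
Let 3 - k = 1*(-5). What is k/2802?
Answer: 4/1401 ≈ 0.0028551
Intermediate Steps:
k = 8 (k = 3 - (-5) = 3 - 1*(-5) = 3 + 5 = 8)
k/2802 = 8/2802 = 8*(1/2802) = 4/1401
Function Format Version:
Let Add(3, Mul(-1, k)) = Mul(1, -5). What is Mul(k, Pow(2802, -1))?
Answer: Rational(4, 1401) ≈ 0.0028551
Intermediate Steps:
k = 8 (k = Add(3, Mul(-1, Mul(1, -5))) = Add(3, Mul(-1, -5)) = Add(3, 5) = 8)
Mul(k, Pow(2802, -1)) = Mul(8, Pow(2802, -1)) = Mul(8, Rational(1, 2802)) = Rational(4, 1401)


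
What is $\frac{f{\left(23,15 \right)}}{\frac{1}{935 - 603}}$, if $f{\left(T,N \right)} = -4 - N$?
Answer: $-6308$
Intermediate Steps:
$\frac{f{\left(23,15 \right)}}{\frac{1}{935 - 603}} = \frac{-4 - 15}{\frac{1}{935 - 603}} = \frac{-4 - 15}{\frac{1}{332}} = - 19 \frac{1}{\frac{1}{332}} = \left(-19\right) 332 = -6308$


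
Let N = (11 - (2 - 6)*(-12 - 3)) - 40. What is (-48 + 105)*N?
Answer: -5073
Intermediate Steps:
N = -89 (N = (11 - (-4)*(-15)) - 40 = (11 - 1*60) - 40 = (11 - 60) - 40 = -49 - 40 = -89)
(-48 + 105)*N = (-48 + 105)*(-89) = 57*(-89) = -5073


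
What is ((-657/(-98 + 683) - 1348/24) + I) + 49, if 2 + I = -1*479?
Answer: -190823/390 ≈ -489.29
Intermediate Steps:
I = -481 (I = -2 - 1*479 = -2 - 479 = -481)
((-657/(-98 + 683) - 1348/24) + I) + 49 = ((-657/(-98 + 683) - 1348/24) - 481) + 49 = ((-657/585 - 1348*1/24) - 481) + 49 = ((-657*1/585 - 337/6) - 481) + 49 = ((-73/65 - 337/6) - 481) + 49 = (-22343/390 - 481) + 49 = -209933/390 + 49 = -190823/390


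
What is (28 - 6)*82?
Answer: 1804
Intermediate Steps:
(28 - 6)*82 = 22*82 = 1804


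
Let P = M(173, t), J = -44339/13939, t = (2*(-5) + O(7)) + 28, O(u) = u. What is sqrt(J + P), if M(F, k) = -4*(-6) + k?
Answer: 4*sqrt(556403063)/13939 ≈ 6.7690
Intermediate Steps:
t = 25 (t = (2*(-5) + 7) + 28 = (-10 + 7) + 28 = -3 + 28 = 25)
J = -44339/13939 (J = -44339*1/13939 = -44339/13939 ≈ -3.1809)
M(F, k) = 24 + k
P = 49 (P = 24 + 25 = 49)
sqrt(J + P) = sqrt(-44339/13939 + 49) = sqrt(638672/13939) = 4*sqrt(556403063)/13939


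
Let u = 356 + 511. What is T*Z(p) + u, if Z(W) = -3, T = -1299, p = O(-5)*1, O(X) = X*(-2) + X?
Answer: 4764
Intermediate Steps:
O(X) = -X (O(X) = -2*X + X = -X)
u = 867
p = 5 (p = -1*(-5)*1 = 5*1 = 5)
T*Z(p) + u = -1299*(-3) + 867 = 3897 + 867 = 4764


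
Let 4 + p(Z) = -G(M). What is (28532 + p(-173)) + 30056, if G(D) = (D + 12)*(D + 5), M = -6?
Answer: 58590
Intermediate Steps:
G(D) = (5 + D)*(12 + D) (G(D) = (12 + D)*(5 + D) = (5 + D)*(12 + D))
p(Z) = 2 (p(Z) = -4 - (60 + (-6)**2 + 17*(-6)) = -4 - (60 + 36 - 102) = -4 - 1*(-6) = -4 + 6 = 2)
(28532 + p(-173)) + 30056 = (28532 + 2) + 30056 = 28534 + 30056 = 58590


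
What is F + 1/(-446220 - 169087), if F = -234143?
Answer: -144069826902/615307 ≈ -2.3414e+5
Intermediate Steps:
F + 1/(-446220 - 169087) = -234143 + 1/(-446220 - 169087) = -234143 + 1/(-615307) = -234143 - 1/615307 = -144069826902/615307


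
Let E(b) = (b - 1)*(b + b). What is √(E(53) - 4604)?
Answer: 2*√227 ≈ 30.133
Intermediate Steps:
E(b) = 2*b*(-1 + b) (E(b) = (-1 + b)*(2*b) = 2*b*(-1 + b))
√(E(53) - 4604) = √(2*53*(-1 + 53) - 4604) = √(2*53*52 - 4604) = √(5512 - 4604) = √908 = 2*√227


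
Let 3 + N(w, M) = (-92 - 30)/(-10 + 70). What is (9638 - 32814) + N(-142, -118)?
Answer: -695431/30 ≈ -23181.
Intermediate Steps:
N(w, M) = -151/30 (N(w, M) = -3 + (-92 - 30)/(-10 + 70) = -3 - 122/60 = -3 - 122*1/60 = -3 - 61/30 = -151/30)
(9638 - 32814) + N(-142, -118) = (9638 - 32814) - 151/30 = -23176 - 151/30 = -695431/30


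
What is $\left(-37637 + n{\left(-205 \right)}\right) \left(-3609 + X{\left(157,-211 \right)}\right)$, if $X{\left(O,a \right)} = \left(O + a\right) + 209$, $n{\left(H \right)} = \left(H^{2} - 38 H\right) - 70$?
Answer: $-41821032$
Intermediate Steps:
$n{\left(H \right)} = -70 + H^{2} - 38 H$ ($n{\left(H \right)} = \left(H^{2} - 38 H\right) - 70 = -70 + H^{2} - 38 H$)
$X{\left(O,a \right)} = 209 + O + a$
$\left(-37637 + n{\left(-205 \right)}\right) \left(-3609 + X{\left(157,-211 \right)}\right) = \left(-37637 - \left(-7720 - 42025\right)\right) \left(-3609 + \left(209 + 157 - 211\right)\right) = \left(-37637 + \left(-70 + 42025 + 7790\right)\right) \left(-3609 + 155\right) = \left(-37637 + 49745\right) \left(-3454\right) = 12108 \left(-3454\right) = -41821032$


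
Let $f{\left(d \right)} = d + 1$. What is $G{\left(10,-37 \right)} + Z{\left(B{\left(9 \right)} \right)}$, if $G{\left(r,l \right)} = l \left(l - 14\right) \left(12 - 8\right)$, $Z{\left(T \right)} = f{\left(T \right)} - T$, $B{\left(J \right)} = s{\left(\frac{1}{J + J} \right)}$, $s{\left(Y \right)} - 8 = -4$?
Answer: $7549$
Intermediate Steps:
$f{\left(d \right)} = 1 + d$
$s{\left(Y \right)} = 4$ ($s{\left(Y \right)} = 8 - 4 = 4$)
$B{\left(J \right)} = 4$
$Z{\left(T \right)} = 1$ ($Z{\left(T \right)} = \left(1 + T\right) - T = 1$)
$G{\left(r,l \right)} = l \left(-56 + 4 l\right)$ ($G{\left(r,l \right)} = l \left(-14 + l\right) 4 = l \left(-56 + 4 l\right)$)
$G{\left(10,-37 \right)} + Z{\left(B{\left(9 \right)} \right)} = 4 \left(-37\right) \left(-14 - 37\right) + 1 = 4 \left(-37\right) \left(-51\right) + 1 = 7548 + 1 = 7549$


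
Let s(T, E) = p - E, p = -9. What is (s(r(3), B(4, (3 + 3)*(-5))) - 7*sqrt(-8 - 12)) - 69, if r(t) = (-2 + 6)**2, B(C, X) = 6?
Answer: -84 - 14*I*sqrt(5) ≈ -84.0 - 31.305*I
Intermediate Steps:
r(t) = 16 (r(t) = 4**2 = 16)
s(T, E) = -9 - E
(s(r(3), B(4, (3 + 3)*(-5))) - 7*sqrt(-8 - 12)) - 69 = ((-9 - 1*6) - 7*sqrt(-8 - 12)) - 69 = ((-9 - 6) - 14*I*sqrt(5)) - 69 = (-15 - 14*I*sqrt(5)) - 69 = -84 - 14*I*sqrt(5)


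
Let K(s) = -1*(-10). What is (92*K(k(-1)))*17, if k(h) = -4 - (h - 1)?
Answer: 15640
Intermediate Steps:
k(h) = -3 - h (k(h) = -4 - (-1 + h) = -4 + (1 - h) = -3 - h)
K(s) = 10
(92*K(k(-1)))*17 = (92*10)*17 = 920*17 = 15640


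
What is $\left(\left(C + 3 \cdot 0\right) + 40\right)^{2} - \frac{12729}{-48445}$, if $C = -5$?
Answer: $\frac{59357854}{48445} \approx 1225.3$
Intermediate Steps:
$\left(\left(C + 3 \cdot 0\right) + 40\right)^{2} - \frac{12729}{-48445} = \left(\left(-5 + 3 \cdot 0\right) + 40\right)^{2} - \frac{12729}{-48445} = \left(\left(-5 + 0\right) + 40\right)^{2} - - \frac{12729}{48445} = \left(-5 + 40\right)^{2} + \frac{12729}{48445} = 35^{2} + \frac{12729}{48445} = 1225 + \frac{12729}{48445} = \frac{59357854}{48445}$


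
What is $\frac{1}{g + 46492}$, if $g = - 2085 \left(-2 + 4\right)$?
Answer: $\frac{1}{42322} \approx 2.3628 \cdot 10^{-5}$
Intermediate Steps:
$g = -4170$ ($g = \left(-2085\right) 2 = -4170$)
$\frac{1}{g + 46492} = \frac{1}{-4170 + 46492} = \frac{1}{42322}$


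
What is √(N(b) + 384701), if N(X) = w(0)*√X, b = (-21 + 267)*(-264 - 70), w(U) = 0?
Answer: √384701 ≈ 620.24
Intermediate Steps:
b = -82164 (b = 246*(-334) = -82164)
N(X) = 0 (N(X) = 0*√X = 0)
√(N(b) + 384701) = √(0 + 384701) = √384701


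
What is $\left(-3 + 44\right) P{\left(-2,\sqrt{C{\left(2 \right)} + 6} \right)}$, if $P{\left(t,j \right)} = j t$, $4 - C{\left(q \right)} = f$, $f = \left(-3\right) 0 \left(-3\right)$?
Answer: $- 82 \sqrt{10} \approx -259.31$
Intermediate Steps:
$f = 0$ ($f = 0 \left(-3\right) = 0$)
$C{\left(q \right)} = 4$ ($C{\left(q \right)} = 4 - 0 = 4 + 0 = 4$)
$\left(-3 + 44\right) P{\left(-2,\sqrt{C{\left(2 \right)} + 6} \right)} = \left(-3 + 44\right) \sqrt{4 + 6} \left(-2\right) = 41 \sqrt{10} \left(-2\right) = 41 \left(- 2 \sqrt{10}\right) = - 82 \sqrt{10}$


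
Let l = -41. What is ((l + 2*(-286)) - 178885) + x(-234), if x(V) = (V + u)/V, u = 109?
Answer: -42002407/234 ≈ -1.7950e+5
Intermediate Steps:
x(V) = (109 + V)/V (x(V) = (V + 109)/V = (109 + V)/V)
((l + 2*(-286)) - 178885) + x(-234) = ((-41 + 2*(-286)) - 178885) + (109 - 234)/(-234) = ((-41 - 572) - 178885) - 1/234*(-125) = (-613 - 178885) + 125/234 = -179498 + 125/234 = -42002407/234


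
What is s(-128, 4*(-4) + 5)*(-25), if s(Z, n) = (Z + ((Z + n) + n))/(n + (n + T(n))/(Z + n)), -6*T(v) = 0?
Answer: -483025/759 ≈ -636.40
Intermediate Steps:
T(v) = 0 (T(v) = -1/6*0 = 0)
s(Z, n) = (2*Z + 2*n)/(n + n/(Z + n)) (s(Z, n) = (Z + ((Z + n) + n))/(n + (n + 0)/(Z + n)) = (Z + (Z + 2*n))/(n + n/(Z + n)) = (2*Z + 2*n)/(n + n/(Z + n)))
s(-128, 4*(-4) + 5)*(-25) = (2*((-128)**2 + (4*(-4) + 5)**2 + 2*(-128)*(4*(-4) + 5))/((4*(-4) + 5)*(1 - 128 + (4*(-4) + 5))))*(-25) = (2*(16384 + (-16 + 5)**2 + 2*(-128)*(-16 + 5))/((-16 + 5)*(1 - 128 + (-16 + 5))))*(-25) = (2*(16384 + (-11)**2 + 2*(-128)*(-11))/(-11*(1 - 128 - 11)))*(-25) = (2*(-1/11)*(16384 + 121 + 2816)/(-138))*(-25) = (2*(-1/11)*(-1/138)*19321)*(-25) = (19321/759)*(-25) = -483025/759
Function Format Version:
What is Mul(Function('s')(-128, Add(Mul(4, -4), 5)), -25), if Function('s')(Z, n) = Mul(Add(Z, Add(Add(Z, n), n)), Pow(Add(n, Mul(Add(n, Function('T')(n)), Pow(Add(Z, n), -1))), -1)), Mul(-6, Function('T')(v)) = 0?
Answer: Rational(-483025, 759) ≈ -636.40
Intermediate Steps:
Function('T')(v) = 0 (Function('T')(v) = Mul(Rational(-1, 6), 0) = 0)
Function('s')(Z, n) = Mul(Pow(Add(n, Mul(n, Pow(Add(Z, n), -1))), -1), Add(Mul(2, Z), Mul(2, n))) (Function('s')(Z, n) = Mul(Add(Z, Add(Add(Z, n), n)), Pow(Add(n, Mul(Add(n, 0), Pow(Add(Z, n), -1))), -1)) = Mul(Add(Z, Add(Z, Mul(2, n))), Pow(Add(n, Mul(n, Pow(Add(Z, n), -1))), -1)) = Mul(Add(Mul(2, Z), Mul(2, n)), Pow(Add(n, Mul(n, Pow(Add(Z, n), -1))), -1)) = Mul(Pow(Add(n, Mul(n, Pow(Add(Z, n), -1))), -1), Add(Mul(2, Z), Mul(2, n))))
Mul(Function('s')(-128, Add(Mul(4, -4), 5)), -25) = Mul(Mul(2, Pow(Add(Mul(4, -4), 5), -1), Pow(Add(1, -128, Add(Mul(4, -4), 5)), -1), Add(Pow(-128, 2), Pow(Add(Mul(4, -4), 5), 2), Mul(2, -128, Add(Mul(4, -4), 5)))), -25) = Mul(Mul(2, Pow(Add(-16, 5), -1), Pow(Add(1, -128, Add(-16, 5)), -1), Add(16384, Pow(Add(-16, 5), 2), Mul(2, -128, Add(-16, 5)))), -25) = Mul(Mul(2, Pow(-11, -1), Pow(Add(1, -128, -11), -1), Add(16384, Pow(-11, 2), Mul(2, -128, -11))), -25) = Mul(Mul(2, Rational(-1, 11), Pow(-138, -1), Add(16384, 121, 2816)), -25) = Mul(Mul(2, Rational(-1, 11), Rational(-1, 138), 19321), -25) = Mul(Rational(19321, 759), -25) = Rational(-483025, 759)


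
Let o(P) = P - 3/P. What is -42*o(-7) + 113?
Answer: 389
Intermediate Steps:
-42*o(-7) + 113 = -42*(-7 - 3/(-7)) + 113 = -42*(-7 - 3*(-1/7)) + 113 = -42*(-7 + 3/7) + 113 = -42*(-46/7) + 113 = 276 + 113 = 389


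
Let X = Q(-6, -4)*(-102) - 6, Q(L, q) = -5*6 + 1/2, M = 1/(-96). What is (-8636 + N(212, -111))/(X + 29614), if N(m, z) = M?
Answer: -829057/3131232 ≈ -0.26477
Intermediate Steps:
M = -1/96 ≈ -0.010417
N(m, z) = -1/96
Q(L, q) = -59/2 (Q(L, q) = -30 + 1*(1/2) = -30 + 1/2 = -59/2)
X = 3003 (X = -59/2*(-102) - 6 = 3009 - 6 = 3003)
(-8636 + N(212, -111))/(X + 29614) = (-8636 - 1/96)/(3003 + 29614) = -829057/96/32617 = -829057/96*1/32617 = -829057/3131232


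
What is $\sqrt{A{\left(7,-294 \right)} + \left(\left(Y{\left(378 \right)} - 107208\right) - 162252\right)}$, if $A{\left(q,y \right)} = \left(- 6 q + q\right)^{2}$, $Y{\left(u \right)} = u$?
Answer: $i \sqrt{267857} \approx 517.55 i$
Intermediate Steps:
$A{\left(q,y \right)} = 25 q^{2}$ ($A{\left(q,y \right)} = \left(- 5 q\right)^{2} = 25 q^{2}$)
$\sqrt{A{\left(7,-294 \right)} + \left(\left(Y{\left(378 \right)} - 107208\right) - 162252\right)} = \sqrt{25 \cdot 7^{2} + \left(\left(378 - 107208\right) - 162252\right)} = \sqrt{25 \cdot 49 - 269082} = \sqrt{1225 - 269082} = \sqrt{-267857} = i \sqrt{267857}$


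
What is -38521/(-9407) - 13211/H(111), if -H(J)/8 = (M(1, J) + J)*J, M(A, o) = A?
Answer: 3955420453/935582592 ≈ 4.2278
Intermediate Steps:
H(J) = -8*J*(1 + J) (H(J) = -8*(1 + J)*J = -8*J*(1 + J))
-38521/(-9407) - 13211/H(111) = -38521/(-9407) - 13211*(-1/(888*(1 + 111))) = -38521*(-1/9407) - 13211/((-8*111*112)) = 38521/9407 - 13211/(-99456) = 38521/9407 - 13211*(-1/99456) = 38521/9407 + 13211/99456 = 3955420453/935582592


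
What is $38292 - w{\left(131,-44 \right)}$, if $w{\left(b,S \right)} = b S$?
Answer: $44056$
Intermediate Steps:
$w{\left(b,S \right)} = S b$
$38292 - w{\left(131,-44 \right)} = 38292 - \left(-44\right) 131 = 38292 - -5764 = 38292 + 5764 = 44056$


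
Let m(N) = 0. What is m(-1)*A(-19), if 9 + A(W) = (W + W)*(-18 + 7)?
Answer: 0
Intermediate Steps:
A(W) = -9 - 22*W (A(W) = -9 + (W + W)*(-18 + 7) = -9 + (2*W)*(-11) = -9 - 22*W)
m(-1)*A(-19) = 0*(-9 - 22*(-19)) = 0*(-9 + 418) = 0*409 = 0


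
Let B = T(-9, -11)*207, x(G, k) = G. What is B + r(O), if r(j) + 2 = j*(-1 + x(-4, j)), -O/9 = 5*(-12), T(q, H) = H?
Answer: -4979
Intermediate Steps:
O = 540 (O = -45*(-12) = -9*(-60) = 540)
r(j) = -2 - 5*j (r(j) = -2 + j*(-1 - 4) = -2 + j*(-5) = -2 - 5*j)
B = -2277 (B = -11*207 = -2277)
B + r(O) = -2277 + (-2 - 5*540) = -2277 + (-2 - 2700) = -2277 - 2702 = -4979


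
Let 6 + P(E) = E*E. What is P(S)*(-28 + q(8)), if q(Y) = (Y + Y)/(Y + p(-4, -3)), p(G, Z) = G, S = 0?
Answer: 144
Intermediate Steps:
q(Y) = 2*Y/(-4 + Y) (q(Y) = (Y + Y)/(Y - 4) = (2*Y)/(-4 + Y) = 2*Y/(-4 + Y))
P(E) = -6 + E² (P(E) = -6 + E*E = -6 + E²)
P(S)*(-28 + q(8)) = (-6 + 0²)*(-28 + 2*8/(-4 + 8)) = (-6 + 0)*(-28 + 2*8/4) = -6*(-28 + 2*8*(¼)) = -6*(-28 + 4) = -6*(-24) = 144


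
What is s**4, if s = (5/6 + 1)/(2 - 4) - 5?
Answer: 25411681/20736 ≈ 1225.5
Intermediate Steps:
s = -71/12 (s = (5*(1/6) + 1)/(-2) - 5 = (5/6 + 1)*(-1/2) - 5 = (11/6)*(-1/2) - 5 = -11/12 - 5 = -71/12 ≈ -5.9167)
s**4 = (-71/12)**4 = 25411681/20736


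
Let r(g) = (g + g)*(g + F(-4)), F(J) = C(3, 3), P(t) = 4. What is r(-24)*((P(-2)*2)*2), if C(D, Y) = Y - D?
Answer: 18432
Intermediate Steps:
F(J) = 0 (F(J) = 3 - 1*3 = 3 - 3 = 0)
r(g) = 2*g² (r(g) = (g + g)*(g + 0) = (2*g)*g = 2*g²)
r(-24)*((P(-2)*2)*2) = (2*(-24)²)*((4*2)*2) = (2*576)*(8*2) = 1152*16 = 18432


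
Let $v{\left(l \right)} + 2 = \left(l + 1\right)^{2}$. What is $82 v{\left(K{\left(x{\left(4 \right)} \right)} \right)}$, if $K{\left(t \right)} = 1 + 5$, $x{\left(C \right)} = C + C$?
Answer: $3854$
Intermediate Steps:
$x{\left(C \right)} = 2 C$
$K{\left(t \right)} = 6$
$v{\left(l \right)} = -2 + \left(1 + l\right)^{2}$ ($v{\left(l \right)} = -2 + \left(l + 1\right)^{2} = -2 + \left(1 + l\right)^{2}$)
$82 v{\left(K{\left(x{\left(4 \right)} \right)} \right)} = 82 \left(-2 + \left(1 + 6\right)^{2}\right) = 82 \left(-2 + 7^{2}\right) = 82 \left(-2 + 49\right) = 82 \cdot 47 = 3854$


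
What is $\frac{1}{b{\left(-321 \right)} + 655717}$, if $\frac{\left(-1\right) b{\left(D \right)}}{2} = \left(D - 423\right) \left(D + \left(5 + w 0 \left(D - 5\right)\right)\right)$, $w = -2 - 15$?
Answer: $\frac{1}{185509} \approx 5.3906 \cdot 10^{-6}$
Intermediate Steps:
$w = -17$ ($w = -2 - 15 = -17$)
$b{\left(D \right)} = - 2 \left(-423 + D\right) \left(5 + D\right)$ ($b{\left(D \right)} = - 2 \left(D - 423\right) \left(D - \left(-5 + 17 \cdot 0 \left(D - 5\right)\right)\right) = - 2 \left(-423 + D\right) \left(D - \left(-5 + 17 \cdot 0 \left(-5 + D\right)\right)\right) = - 2 \left(-423 + D\right) \left(D + \left(5 - 0\right)\right) = - 2 \left(-423 + D\right) \left(D + \left(5 + 0\right)\right) = - 2 \left(-423 + D\right) \left(D + 5\right) = - 2 \left(-423 + D\right) \left(5 + D\right)$)
$\frac{1}{b{\left(-321 \right)} + 655717} = \frac{1}{\left(4230 - 2 \left(-321\right)^{2} + 836 \left(-321\right)\right) + 655717} = \frac{1}{\left(4230 - 206082 - 268356\right) + 655717} = \frac{1}{-470208 + 655717} = \frac{1}{185509}$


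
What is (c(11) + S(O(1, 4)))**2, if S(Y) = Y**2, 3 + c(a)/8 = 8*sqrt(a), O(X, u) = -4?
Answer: 45120 - 1024*sqrt(11) ≈ 41724.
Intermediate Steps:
c(a) = -24 + 64*sqrt(a) (c(a) = -24 + 8*(8*sqrt(a)) = -24 + 64*sqrt(a))
(c(11) + S(O(1, 4)))**2 = ((-24 + 64*sqrt(11)) + (-4)**2)**2 = ((-24 + 64*sqrt(11)) + 16)**2 = (-8 + 64*sqrt(11))**2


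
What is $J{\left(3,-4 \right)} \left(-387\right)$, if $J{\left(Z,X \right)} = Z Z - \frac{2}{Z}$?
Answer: $-3225$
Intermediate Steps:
$J{\left(Z,X \right)} = Z^{2} - \frac{2}{Z}$
$J{\left(3,-4 \right)} \left(-387\right) = \frac{-2 + 3^{3}}{3} \left(-387\right) = \frac{-2 + 27}{3} \left(-387\right) = \frac{1}{3} \cdot 25 \left(-387\right) = \frac{25}{3} \left(-387\right) = -3225$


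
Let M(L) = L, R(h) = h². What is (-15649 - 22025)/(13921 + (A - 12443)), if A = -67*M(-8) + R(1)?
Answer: -2898/155 ≈ -18.697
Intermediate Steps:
A = 537 (A = -67*(-8) + 1² = 536 + 1 = 537)
(-15649 - 22025)/(13921 + (A - 12443)) = (-15649 - 22025)/(13921 + (537 - 12443)) = -37674/(13921 - 11906) = -37674/2015 = -37674*1/2015 = -2898/155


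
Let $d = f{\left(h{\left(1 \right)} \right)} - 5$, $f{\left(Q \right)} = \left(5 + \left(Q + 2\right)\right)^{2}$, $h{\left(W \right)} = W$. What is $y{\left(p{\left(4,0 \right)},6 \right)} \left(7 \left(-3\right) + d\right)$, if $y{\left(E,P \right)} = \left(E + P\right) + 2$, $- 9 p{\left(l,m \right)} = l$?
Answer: $\frac{2584}{9} \approx 287.11$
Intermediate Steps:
$p{\left(l,m \right)} = - \frac{l}{9}$
$f{\left(Q \right)} = \left(7 + Q\right)^{2}$ ($f{\left(Q \right)} = \left(5 + \left(2 + Q\right)\right)^{2} = \left(7 + Q\right)^{2}$)
$y{\left(E,P \right)} = 2 + E + P$
$d = 59$ ($d = \left(7 + 1\right)^{2} - 5 = 8^{2} - 5 = 64 - 5 = 59$)
$y{\left(p{\left(4,0 \right)},6 \right)} \left(7 \left(-3\right) + d\right) = \left(2 - \frac{4}{9} + 6\right) \left(7 \left(-3\right) + 59\right) = \left(2 - \frac{4}{9} + 6\right) \left(-21 + 59\right) = \frac{68}{9} \cdot 38 = \frac{2584}{9}$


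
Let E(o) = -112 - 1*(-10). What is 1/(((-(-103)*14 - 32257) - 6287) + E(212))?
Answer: -1/37204 ≈ -2.6879e-5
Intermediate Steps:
E(o) = -102 (E(o) = -112 + 10 = -102)
1/(((-(-103)*14 - 32257) - 6287) + E(212)) = 1/(((-(-103)*14 - 32257) - 6287) - 102) = 1/(((-1*(-1442) - 32257) - 6287) - 102) = 1/(((1442 - 32257) - 6287) - 102) = 1/((-30815 - 6287) - 102) = 1/(-37102 - 102) = 1/(-37204) = -1/37204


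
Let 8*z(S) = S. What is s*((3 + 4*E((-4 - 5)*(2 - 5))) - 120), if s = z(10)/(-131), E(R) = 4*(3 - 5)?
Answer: 745/524 ≈ 1.4218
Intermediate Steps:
z(S) = S/8
E(R) = -8 (E(R) = 4*(-2) = -8)
s = -5/524 (s = ((⅛)*10)/(-131) = (5/4)*(-1/131) = -5/524 ≈ -0.0095420)
s*((3 + 4*E((-4 - 5)*(2 - 5))) - 120) = -5*((3 + 4*(-8)) - 120)/524 = -5*((3 - 32) - 120)/524 = -5*(-29 - 120)/524 = -5/524*(-149) = 745/524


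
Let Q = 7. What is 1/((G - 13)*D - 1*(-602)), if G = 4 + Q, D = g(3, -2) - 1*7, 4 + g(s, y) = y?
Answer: 1/628 ≈ 0.0015924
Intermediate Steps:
g(s, y) = -4 + y
D = -13 (D = (-4 - 2) - 1*7 = -6 - 7 = -13)
G = 11 (G = 4 + 7 = 11)
1/((G - 13)*D - 1*(-602)) = 1/((11 - 13)*(-13) - 1*(-602)) = 1/(-2*(-13) + 602) = 1/(26 + 602) = 1/628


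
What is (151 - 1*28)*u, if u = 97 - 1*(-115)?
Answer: 26076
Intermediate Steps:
u = 212 (u = 97 + 115 = 212)
(151 - 1*28)*u = (151 - 1*28)*212 = (151 - 28)*212 = 123*212 = 26076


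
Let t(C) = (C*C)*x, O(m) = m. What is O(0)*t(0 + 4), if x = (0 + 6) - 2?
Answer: 0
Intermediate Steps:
x = 4 (x = 6 - 2 = 4)
t(C) = 4*C² (t(C) = (C*C)*4 = C²*4 = 4*C²)
O(0)*t(0 + 4) = 0*(4*(0 + 4)²) = 0*(4*4²) = 0*(4*16) = 0*64 = 0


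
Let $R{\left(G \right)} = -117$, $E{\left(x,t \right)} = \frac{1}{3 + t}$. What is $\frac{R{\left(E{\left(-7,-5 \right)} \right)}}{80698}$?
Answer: $- \frac{117}{80698} \approx -0.0014498$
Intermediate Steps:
$\frac{R{\left(E{\left(-7,-5 \right)} \right)}}{80698} = - \frac{117}{80698}$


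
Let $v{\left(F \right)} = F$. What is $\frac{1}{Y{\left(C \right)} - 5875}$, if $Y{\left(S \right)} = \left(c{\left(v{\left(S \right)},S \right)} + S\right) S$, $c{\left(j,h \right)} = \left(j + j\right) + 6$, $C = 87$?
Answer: $\frac{1}{17354} \approx 5.7624 \cdot 10^{-5}$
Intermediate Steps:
$c{\left(j,h \right)} = 6 + 2 j$ ($c{\left(j,h \right)} = 2 j + 6 = 6 + 2 j$)
$Y{\left(S \right)} = S \left(6 + 3 S\right)$ ($Y{\left(S \right)} = \left(\left(6 + 2 S\right) + S\right) S = \left(6 + 3 S\right) S = S \left(6 + 3 S\right)$)
$\frac{1}{Y{\left(C \right)} - 5875} = \frac{1}{3 \cdot 87 \left(2 + 87\right) - 5875} = \frac{1}{3 \cdot 87 \cdot 89 - 5875} = \frac{1}{23229 - 5875} = \frac{1}{17354}$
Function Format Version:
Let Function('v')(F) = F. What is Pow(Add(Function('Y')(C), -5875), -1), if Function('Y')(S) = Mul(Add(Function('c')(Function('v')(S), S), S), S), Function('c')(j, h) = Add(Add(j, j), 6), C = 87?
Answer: Rational(1, 17354) ≈ 5.7624e-5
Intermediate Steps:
Function('c')(j, h) = Add(6, Mul(2, j)) (Function('c')(j, h) = Add(Mul(2, j), 6) = Add(6, Mul(2, j)))
Function('Y')(S) = Mul(S, Add(6, Mul(3, S))) (Function('Y')(S) = Mul(Add(Add(6, Mul(2, S)), S), S) = Mul(Add(6, Mul(3, S)), S) = Mul(S, Add(6, Mul(3, S))))
Pow(Add(Function('Y')(C), -5875), -1) = Pow(Add(Mul(3, 87, Add(2, 87)), -5875), -1) = Pow(Add(Mul(3, 87, 89), -5875), -1) = Pow(Add(23229, -5875), -1) = Pow(17354, -1) = Rational(1, 17354)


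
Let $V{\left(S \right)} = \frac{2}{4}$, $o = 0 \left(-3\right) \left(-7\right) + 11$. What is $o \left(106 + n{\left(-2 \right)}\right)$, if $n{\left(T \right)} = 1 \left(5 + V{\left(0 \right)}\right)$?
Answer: $\frac{2453}{2} \approx 1226.5$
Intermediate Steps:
$o = 11$ ($o = 0 \left(-7\right) + 11 = 0 + 11 = 11$)
$V{\left(S \right)} = \frac{1}{2}$ ($V{\left(S \right)} = 2 \cdot \frac{1}{4} = \frac{1}{2}$)
$n{\left(T \right)} = \frac{11}{2}$ ($n{\left(T \right)} = 1 \left(5 + \frac{1}{2}\right) = 1 \cdot \frac{11}{2} = \frac{11}{2}$)
$o \left(106 + n{\left(-2 \right)}\right) = 11 \left(106 + \frac{11}{2}\right) = 11 \cdot \frac{223}{2} = \frac{2453}{2}$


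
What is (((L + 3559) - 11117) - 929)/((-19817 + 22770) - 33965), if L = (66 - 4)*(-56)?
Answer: 11959/31012 ≈ 0.38562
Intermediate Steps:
L = -3472 (L = 62*(-56) = -3472)
(((L + 3559) - 11117) - 929)/((-19817 + 22770) - 33965) = (((-3472 + 3559) - 11117) - 929)/((-19817 + 22770) - 33965) = ((87 - 11117) - 929)/(2953 - 33965) = (-11030 - 929)/(-31012) = -11959*(-1/31012) = 11959/31012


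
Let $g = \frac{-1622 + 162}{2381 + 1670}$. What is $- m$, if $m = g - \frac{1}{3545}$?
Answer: $\frac{5179751}{14360795} \approx 0.36069$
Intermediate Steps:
$g = - \frac{1460}{4051} \approx -0.3604$
$m = - \frac{5179751}{14360795}$ ($m = - \frac{1460}{4051} - \frac{1}{3545} = - \frac{5179751}{14360795} \approx -0.36069$)
$- m = \left(-1\right) \left(- \frac{5179751}{14360795}\right) = \frac{5179751}{14360795}$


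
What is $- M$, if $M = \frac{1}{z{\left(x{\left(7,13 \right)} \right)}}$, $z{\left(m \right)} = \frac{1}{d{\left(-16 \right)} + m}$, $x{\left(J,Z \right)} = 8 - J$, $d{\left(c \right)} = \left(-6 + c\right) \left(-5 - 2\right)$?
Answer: $-155$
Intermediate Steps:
$d{\left(c \right)} = 42 - 7 c$ ($d{\left(c \right)} = \left(-6 + c\right) \left(-7\right) = 42 - 7 c$)
$z{\left(m \right)} = \frac{1}{154 + m}$ ($z{\left(m \right)} = \frac{1}{\left(42 - -112\right) + m} = \frac{1}{\left(42 + 112\right) + m} = \frac{1}{154 + m}$)
$M = 155$ ($M = \frac{1}{\frac{1}{154 + \left(8 - 7\right)}} = \frac{1}{\frac{1}{154 + 1}} = \frac{1}{\frac{1}{155}} = 155$)
$- M = \left(-1\right) 155 = -155$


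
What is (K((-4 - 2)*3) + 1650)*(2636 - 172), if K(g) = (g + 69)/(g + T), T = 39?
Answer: 4071584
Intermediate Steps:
K(g) = (69 + g)/(39 + g) (K(g) = (g + 69)/(g + 39) = (69 + g)/(39 + g))
(K((-4 - 2)*3) + 1650)*(2636 - 172) = ((69 + (-4 - 2)*3)/(39 + (-4 - 2)*3) + 1650)*(2636 - 172) = ((69 - 6*3)/(39 - 6*3) + 1650)*2464 = ((69 - 18)/(39 - 18) + 1650)*2464 = (51/21 + 1650)*2464 = ((1/21)*51 + 1650)*2464 = (17/7 + 1650)*2464 = (11567/7)*2464 = 4071584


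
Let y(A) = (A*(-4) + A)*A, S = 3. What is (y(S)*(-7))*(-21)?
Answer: -3969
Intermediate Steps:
y(A) = -3*A**2 (y(A) = (-4*A + A)*A = (-3*A)*A = -3*A**2)
(y(S)*(-7))*(-21) = (-3*3**2*(-7))*(-21) = (-3*9*(-7))*(-21) = -27*(-7)*(-21) = 189*(-21) = -3969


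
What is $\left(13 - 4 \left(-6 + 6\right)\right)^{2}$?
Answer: $169$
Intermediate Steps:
$\left(13 - 4 \left(-6 + 6\right)\right)^{2} = \left(13 - 0\right)^{2} = \left(13 + 0\right)^{2} = 13^{2} = 169$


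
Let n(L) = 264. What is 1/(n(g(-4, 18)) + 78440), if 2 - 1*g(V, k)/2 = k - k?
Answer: 1/78704 ≈ 1.2706e-5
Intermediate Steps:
g(V, k) = 4 (g(V, k) = 4 - 2*(k - k) = 4 - 2*0 = 4 + 0 = 4)
1/(n(g(-4, 18)) + 78440) = 1/(264 + 78440) = 1/78704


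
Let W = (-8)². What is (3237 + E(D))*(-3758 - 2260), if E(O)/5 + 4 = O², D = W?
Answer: -142608546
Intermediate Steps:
W = 64
D = 64
E(O) = -20 + 5*O²
(3237 + E(D))*(-3758 - 2260) = (3237 + (-20 + 5*64²))*(-3758 - 2260) = (3237 + (-20 + 5*4096))*(-6018) = (3237 + (-20 + 20480))*(-6018) = (3237 + 20460)*(-6018) = 23697*(-6018) = -142608546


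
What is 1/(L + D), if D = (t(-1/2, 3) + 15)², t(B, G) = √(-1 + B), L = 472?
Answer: 2782/1940281 - 60*I*√6/1940281 ≈ 0.0014338 - 7.5746e-5*I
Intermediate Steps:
D = (15 + I*√6/2)² (D = (√(-1 - 1/2) + 15)² = (√(-1 - 1*½) + 15)² = (√(-1 - ½) + 15)² = (√(-3/2) + 15)² = (I*√6/2 + 15)² = (15 + I*√6/2)² ≈ 223.5 + 36.742*I)
1/(L + D) = 1/(472 + (30 + I*√6)²/4)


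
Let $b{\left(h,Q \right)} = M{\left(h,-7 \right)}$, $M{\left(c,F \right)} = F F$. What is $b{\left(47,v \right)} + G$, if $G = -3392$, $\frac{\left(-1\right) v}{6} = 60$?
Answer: $-3343$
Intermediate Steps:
$M{\left(c,F \right)} = F^{2}$
$v = -360$ ($v = \left(-6\right) 60 = -360$)
$b{\left(h,Q \right)} = 49$ ($b{\left(h,Q \right)} = \left(-7\right)^{2} = 49$)
$b{\left(47,v \right)} + G = 49 - 3392 = -3343$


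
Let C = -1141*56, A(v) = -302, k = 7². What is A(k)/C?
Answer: 151/31948 ≈ 0.0047264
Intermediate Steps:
k = 49
C = -63896 (C = -1*63896 = -63896)
A(k)/C = -302/(-63896) = -302*(-1/63896) = 151/31948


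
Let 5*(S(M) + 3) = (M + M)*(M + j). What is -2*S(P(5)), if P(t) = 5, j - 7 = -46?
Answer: 142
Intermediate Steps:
j = -39 (j = 7 - 46 = -39)
S(M) = -3 + 2*M*(-39 + M)/5 (S(M) = -3 + ((M + M)*(M - 39))/5 = -3 + ((2*M)*(-39 + M))/5 = -3 + (2*M*(-39 + M))/5 = -3 + 2*M*(-39 + M)/5)
-2*S(P(5)) = -2*(-3 - 78/5*5 + (⅖)*5²) = -2*(-3 - 78 + (⅖)*25) = -2*(-3 - 78 + 10) = -2*(-71) = 142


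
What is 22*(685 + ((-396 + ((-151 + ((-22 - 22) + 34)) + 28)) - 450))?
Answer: -6468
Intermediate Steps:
22*(685 + ((-396 + ((-151 + ((-22 - 22) + 34)) + 28)) - 450)) = 22*(685 + ((-396 + ((-151 + (-44 + 34)) + 28)) - 450)) = 22*(685 + ((-396 + ((-151 - 10) + 28)) - 450)) = 22*(685 + ((-396 + (-161 + 28)) - 450)) = 22*(685 + ((-396 - 133) - 450)) = 22*(685 + (-529 - 450)) = 22*(685 - 979) = 22*(-294) = -6468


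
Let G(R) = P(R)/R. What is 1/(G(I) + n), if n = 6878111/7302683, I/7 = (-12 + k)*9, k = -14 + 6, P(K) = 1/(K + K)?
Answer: 23187479061600/21839385349883 ≈ 1.0617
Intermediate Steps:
P(K) = 1/(2*K)
k = -8
I = -1260 (I = 7*((-12 - 8)*9) = 7*(-20*9) = 7*(-180) = -1260)
n = 6878111/7302683 (n = 6878111*(1/7302683) = 6878111/7302683 ≈ 0.94186)
G(R) = 1/(2*R**2) (G(R) = (1/(2*R))/R = 1/(2*R**2))
1/(G(I) + n) = 1/((1/2)/(-1260)**2 + 6878111/7302683) = 1/((1/2)*(1/1587600) + 6878111/7302683) = 1/(1/3175200 + 6878111/7302683) = 1/(21839385349883/23187479061600) = 23187479061600/21839385349883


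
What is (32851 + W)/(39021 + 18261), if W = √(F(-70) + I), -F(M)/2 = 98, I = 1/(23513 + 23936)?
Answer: 32851/57282 + I*√441275842347/2717973618 ≈ 0.5735 + 0.0002444*I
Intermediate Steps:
I = 1/47449 ≈ 2.1075e-5
F(M) = -196 (F(M) = -2*98 = -196)
W = I*√441275842347/47449 (W = √(-196 + 1/47449) = √(-9300003/47449) = I*√441275842347/47449 ≈ 14.0*I)
(32851 + W)/(39021 + 18261) = (32851 + I*√441275842347/47449)/(39021 + 18261) = (32851 + I*√441275842347/47449)/57282 = (32851 + I*√441275842347/47449)*(1/57282) = 32851/57282 + I*√441275842347/2717973618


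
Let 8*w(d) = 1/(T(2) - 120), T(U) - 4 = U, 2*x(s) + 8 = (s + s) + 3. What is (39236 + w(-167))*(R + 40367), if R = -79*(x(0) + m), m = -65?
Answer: 3270551530169/1824 ≈ 1.7931e+9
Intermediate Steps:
x(s) = -5/2 + s (x(s) = -4 + ((s + s) + 3)/2 = -4 + (2*s + 3)/2 = -4 + (3 + 2*s)/2 = -4 + (3/2 + s) = -5/2 + s)
T(U) = 4 + U
w(d) = -1/912 (w(d) = 1/(8*((4 + 2) - 120)) = 1/(8*(6 - 120)) = (⅛)/(-114) = (⅛)*(-1/114) = -1/912)
R = 10665/2 (R = -79*((-5/2 + 0) - 65) = -79*(-5/2 - 65) = -79*(-135/2) = 10665/2 ≈ 5332.5)
(39236 + w(-167))*(R + 40367) = (39236 - 1/912)*(10665/2 + 40367) = (35783231/912)*(91399/2) = 3270551530169/1824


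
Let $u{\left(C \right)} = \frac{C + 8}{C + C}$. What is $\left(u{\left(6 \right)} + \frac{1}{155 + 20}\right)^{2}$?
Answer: $\frac{1515361}{1102500} \approx 1.3745$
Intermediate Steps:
$u{\left(C \right)} = \frac{8 + C}{2 C}$
$\left(u{\left(6 \right)} + \frac{1}{155 + 20}\right)^{2} = \left(\frac{8 + 6}{2 \cdot 6} + \frac{1}{155 + 20}\right)^{2} = \left(\frac{1}{2} \cdot \frac{1}{6} \cdot 14 + \frac{1}{175}\right)^{2} = \left(\frac{7}{6} + \frac{1}{175}\right)^{2} = \left(\frac{1231}{1050}\right)^{2} = \frac{1515361}{1102500}$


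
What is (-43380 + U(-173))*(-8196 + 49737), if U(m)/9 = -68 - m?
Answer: -1762792335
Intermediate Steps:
U(m) = -612 - 9*m (U(m) = 9*(-68 - m) = -612 - 9*m)
(-43380 + U(-173))*(-8196 + 49737) = (-43380 + (-612 - 9*(-173)))*(-8196 + 49737) = (-43380 + (-612 + 1557))*41541 = (-43380 + 945)*41541 = -42435*41541 = -1762792335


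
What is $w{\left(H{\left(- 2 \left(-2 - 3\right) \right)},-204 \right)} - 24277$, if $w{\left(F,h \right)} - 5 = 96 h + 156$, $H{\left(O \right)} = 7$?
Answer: $-43700$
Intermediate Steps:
$w{\left(F,h \right)} = 161 + 96 h$ ($w{\left(F,h \right)} = 5 + \left(96 h + 156\right) = 5 + \left(156 + 96 h\right) = 161 + 96 h$)
$w{\left(H{\left(- 2 \left(-2 - 3\right) \right)},-204 \right)} - 24277 = \left(161 + 96 \left(-204\right)\right) - 24277 = \left(161 - 19584\right) - 24277 = -19423 - 24277 = -43700$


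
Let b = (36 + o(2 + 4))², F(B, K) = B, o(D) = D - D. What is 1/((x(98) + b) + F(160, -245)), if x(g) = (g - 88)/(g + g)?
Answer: 98/142693 ≈ 0.00068679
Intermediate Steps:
x(g) = (-88 + g)/(2*g) (x(g) = (-88 + g)/((2*g)) = (-88 + g)*(1/(2*g)) = (-88 + g)/(2*g))
o(D) = 0
b = 1296 (b = (36 + 0)² = 36² = 1296)
1/((x(98) + b) + F(160, -245)) = 1/(((½)*(-88 + 98)/98 + 1296) + 160) = 1/(((½)*(1/98)*10 + 1296) + 160) = 1/((5/98 + 1296) + 160) = 1/(127013/98 + 160) = 1/(142693/98) = 98/142693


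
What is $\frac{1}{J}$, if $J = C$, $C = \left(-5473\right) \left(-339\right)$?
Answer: $\frac{1}{1855347} \approx 5.3898 \cdot 10^{-7}$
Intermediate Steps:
$C = 1855347$
$J = 1855347$
$\frac{1}{J} = \frac{1}{1855347}$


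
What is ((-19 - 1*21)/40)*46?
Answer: -46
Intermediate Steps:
((-19 - 1*21)/40)*46 = ((-19 - 21)/40)*46 = ((1/40)*(-40))*46 = -1*46 = -46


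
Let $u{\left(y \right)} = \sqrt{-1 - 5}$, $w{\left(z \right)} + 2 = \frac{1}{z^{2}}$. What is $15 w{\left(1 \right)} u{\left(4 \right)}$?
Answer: $- 15 i \sqrt{6} \approx - 36.742 i$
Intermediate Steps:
$w{\left(z \right)} = -2 + \frac{1}{z^{2}}$
$u{\left(y \right)} = i \sqrt{6}$ ($u{\left(y \right)} = \sqrt{-6} = i \sqrt{6}$)
$15 w{\left(1 \right)} u{\left(4 \right)} = 15 \left(-2 + 1^{-2}\right) i \sqrt{6} = 15 \left(-2 + 1\right) i \sqrt{6} = 15 \left(-1\right) i \sqrt{6} = - 15 i \sqrt{6}$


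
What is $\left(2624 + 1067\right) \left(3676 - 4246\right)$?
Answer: $-2103870$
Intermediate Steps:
$\left(2624 + 1067\right) \left(3676 - 4246\right) = 3691 \left(-570\right) = -2103870$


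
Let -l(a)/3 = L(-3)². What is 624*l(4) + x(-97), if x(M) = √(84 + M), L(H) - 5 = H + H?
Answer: -1872 + I*√13 ≈ -1872.0 + 3.6056*I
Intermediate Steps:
L(H) = 5 + 2*H (L(H) = 5 + (H + H) = 5 + 2*H)
l(a) = -3 (l(a) = -3*(5 + 2*(-3))² = -3*(5 - 6)² = -3*(-1)² = -3*1 = -3)
624*l(4) + x(-97) = 624*(-3) + √(84 - 97) = -1872 + √(-13) = -1872 + I*√13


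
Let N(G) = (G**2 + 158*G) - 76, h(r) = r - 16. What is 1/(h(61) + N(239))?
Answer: 1/94852 ≈ 1.0543e-5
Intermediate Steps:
h(r) = -16 + r
N(G) = -76 + G**2 + 158*G
1/(h(61) + N(239)) = 1/((-16 + 61) + (-76 + 239**2 + 158*239)) = 1/(45 + (-76 + 57121 + 37762)) = 1/(45 + 94807) = 1/94852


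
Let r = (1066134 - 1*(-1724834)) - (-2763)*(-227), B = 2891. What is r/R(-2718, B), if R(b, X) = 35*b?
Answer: -2163767/95130 ≈ -22.745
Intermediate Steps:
r = 2163767 (r = (1066134 + 1724834) - 1*627201 = 2790968 - 627201 = 2163767)
r/R(-2718, B) = 2163767/((35*(-2718))) = 2163767/(-95130) = 2163767*(-1/95130) = -2163767/95130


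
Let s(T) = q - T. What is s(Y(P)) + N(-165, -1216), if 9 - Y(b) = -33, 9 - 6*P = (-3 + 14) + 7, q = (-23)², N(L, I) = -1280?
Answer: -793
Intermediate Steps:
q = 529
P = -3/2 (P = 3/2 - ((-3 + 14) + 7)/6 = 3/2 - (11 + 7)/6 = 3/2 - ⅙*18 = 3/2 - 3 = -3/2 ≈ -1.5000)
Y(b) = 42 (Y(b) = 9 - 1*(-33) = 9 + 33 = 42)
s(T) = 529 - T
s(Y(P)) + N(-165, -1216) = (529 - 1*42) - 1280 = (529 - 42) - 1280 = 487 - 1280 = -793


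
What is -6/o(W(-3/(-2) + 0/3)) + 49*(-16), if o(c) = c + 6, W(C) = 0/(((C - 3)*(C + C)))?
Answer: -785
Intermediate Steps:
W(C) = 0 (W(C) = 0/(((-3 + C)*(2*C))) = 0/((2*C*(-3 + C))) = 0*(1/(2*C*(-3 + C))) = 0)
o(c) = 6 + c
-6/o(W(-3/(-2) + 0/3)) + 49*(-16) = -6/(6 + 0) + 49*(-16) = -6/6 - 784 = -6*⅙ - 784 = -1 - 784 = -785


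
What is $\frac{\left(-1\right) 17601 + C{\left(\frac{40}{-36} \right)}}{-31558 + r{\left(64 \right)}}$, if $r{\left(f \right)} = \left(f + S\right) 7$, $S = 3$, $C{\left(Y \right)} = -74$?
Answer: $\frac{17675}{31089} \approx 0.56853$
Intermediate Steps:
$r{\left(f \right)} = 21 + 7 f$ ($r{\left(f \right)} = \left(f + 3\right) 7 = \left(3 + f\right) 7 = 21 + 7 f$)
$\frac{\left(-1\right) 17601 + C{\left(\frac{40}{-36} \right)}}{-31558 + r{\left(64 \right)}} = \frac{\left(-1\right) 17601 - 74}{-31558 + \left(21 + 7 \cdot 64\right)} = \frac{-17601 - 74}{-31558 + \left(21 + 448\right)} = - \frac{17675}{-31558 + 469} = - \frac{17675}{-31089} = \left(-17675\right) \left(- \frac{1}{31089}\right) = \frac{17675}{31089}$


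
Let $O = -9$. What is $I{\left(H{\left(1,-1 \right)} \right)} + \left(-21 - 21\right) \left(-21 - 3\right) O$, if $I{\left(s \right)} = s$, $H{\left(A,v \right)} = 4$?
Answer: $-9068$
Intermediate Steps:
$I{\left(H{\left(1,-1 \right)} \right)} + \left(-21 - 21\right) \left(-21 - 3\right) O = 4 + \left(-21 - 21\right) \left(-21 - 3\right) \left(-9\right) = 4 + \left(-42\right) \left(-24\right) \left(-9\right) = 4 + 1008 \left(-9\right) = 4 - 9072 = -9068$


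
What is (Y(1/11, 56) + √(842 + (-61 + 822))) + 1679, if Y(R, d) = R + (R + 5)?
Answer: 18526/11 + √1603 ≈ 1724.2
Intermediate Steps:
Y(R, d) = 5 + 2*R (Y(R, d) = R + (5 + R) = 5 + 2*R)
(Y(1/11, 56) + √(842 + (-61 + 822))) + 1679 = ((5 + 2/11) + √(842 + (-61 + 822))) + 1679 = ((5 + 2*(1/11)) + √(842 + 761)) + 1679 = ((5 + 2/11) + √1603) + 1679 = (57/11 + √1603) + 1679 = 18526/11 + √1603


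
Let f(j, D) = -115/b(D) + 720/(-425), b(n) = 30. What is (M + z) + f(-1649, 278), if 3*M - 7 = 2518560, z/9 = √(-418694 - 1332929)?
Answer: 142717857/170 + 9*I*√1751623 ≈ 8.3952e+5 + 11911.0*I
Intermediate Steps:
f(j, D) = -2819/510 (f(j, D) = -115/30 + 720/(-425) = -115*1/30 + 720*(-1/425) = -23/6 - 144/85 = -2819/510)
z = 9*I*√1751623 (z = 9*√(-418694 - 1332929) = 9*√(-1751623) = 9*(I*√1751623) = 9*I*√1751623 ≈ 11911.0*I)
M = 2518567/3 (M = 7/3 + (⅓)*2518560 = 7/3 + 839520 = 2518567/3 ≈ 8.3952e+5)
(M + z) + f(-1649, 278) = (2518567/3 + 9*I*√1751623) - 2819/510 = 142717857/170 + 9*I*√1751623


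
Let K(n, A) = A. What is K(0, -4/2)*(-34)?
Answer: 68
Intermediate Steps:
K(0, -4/2)*(-34) = -4/2*(-34) = -4*1/2*(-34) = -2*(-34) = 68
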